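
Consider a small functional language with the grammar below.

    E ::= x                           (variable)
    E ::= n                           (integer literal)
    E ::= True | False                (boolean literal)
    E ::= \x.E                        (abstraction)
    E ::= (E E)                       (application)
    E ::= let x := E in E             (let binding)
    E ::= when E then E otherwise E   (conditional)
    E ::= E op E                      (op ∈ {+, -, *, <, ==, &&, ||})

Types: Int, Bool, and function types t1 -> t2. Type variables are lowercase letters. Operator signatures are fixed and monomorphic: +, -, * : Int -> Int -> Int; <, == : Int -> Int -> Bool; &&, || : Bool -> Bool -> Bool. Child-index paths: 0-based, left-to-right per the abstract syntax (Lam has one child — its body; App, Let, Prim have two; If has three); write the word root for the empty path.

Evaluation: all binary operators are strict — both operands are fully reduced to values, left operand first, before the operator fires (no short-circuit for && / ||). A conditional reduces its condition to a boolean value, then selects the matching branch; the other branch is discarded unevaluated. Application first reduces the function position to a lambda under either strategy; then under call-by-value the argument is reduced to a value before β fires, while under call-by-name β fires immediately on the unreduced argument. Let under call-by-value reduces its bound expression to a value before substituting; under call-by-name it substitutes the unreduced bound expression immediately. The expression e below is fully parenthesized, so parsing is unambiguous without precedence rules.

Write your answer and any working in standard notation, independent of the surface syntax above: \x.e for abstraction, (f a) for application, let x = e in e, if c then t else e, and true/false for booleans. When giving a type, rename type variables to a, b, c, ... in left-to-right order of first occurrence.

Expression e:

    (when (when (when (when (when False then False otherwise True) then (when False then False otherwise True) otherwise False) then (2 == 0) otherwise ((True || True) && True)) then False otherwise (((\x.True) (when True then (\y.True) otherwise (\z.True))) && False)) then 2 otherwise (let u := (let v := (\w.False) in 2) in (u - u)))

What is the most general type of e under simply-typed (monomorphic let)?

Working:
  unify Bool ~ Bool
  unify Bool ~ Bool
  unify Bool ~ Bool
  unify Bool ~ Bool
  unify Bool ~ Bool
  unify Bool ~ Bool
  unify Bool ~ Bool
  unify Int ~ Int
  unify Int ~ Int
  unify Bool ~ Bool
  unify Bool ~ Bool
  unify Bool ~ Bool
  unify Bool ~ Bool
  unify Bool ~ Bool
  unify Bool ~ Bool
\x._ : a -> Bool
  unify Bool ~ Bool
\y._ : b -> Bool
\z._ : c -> Bool
  unify b -> Bool ~ c -> Bool
  unify b ~ c
  unify Bool ~ Bool
  unify a -> Bool ~ (c -> Bool) -> d
  unify a ~ c -> Bool
  unify Bool ~ d
_ _ : Bool
  unify Bool ~ Bool
  unify Bool ~ Bool
  unify Bool ~ Bool
  unify Bool ~ Bool
\w._ : e -> Bool
let v : e -> Bool
let u : Int
u : Int
  unify Int ~ Int
u : Int
  unify Int ~ Int
  unify Int ~ Int

Answer: Int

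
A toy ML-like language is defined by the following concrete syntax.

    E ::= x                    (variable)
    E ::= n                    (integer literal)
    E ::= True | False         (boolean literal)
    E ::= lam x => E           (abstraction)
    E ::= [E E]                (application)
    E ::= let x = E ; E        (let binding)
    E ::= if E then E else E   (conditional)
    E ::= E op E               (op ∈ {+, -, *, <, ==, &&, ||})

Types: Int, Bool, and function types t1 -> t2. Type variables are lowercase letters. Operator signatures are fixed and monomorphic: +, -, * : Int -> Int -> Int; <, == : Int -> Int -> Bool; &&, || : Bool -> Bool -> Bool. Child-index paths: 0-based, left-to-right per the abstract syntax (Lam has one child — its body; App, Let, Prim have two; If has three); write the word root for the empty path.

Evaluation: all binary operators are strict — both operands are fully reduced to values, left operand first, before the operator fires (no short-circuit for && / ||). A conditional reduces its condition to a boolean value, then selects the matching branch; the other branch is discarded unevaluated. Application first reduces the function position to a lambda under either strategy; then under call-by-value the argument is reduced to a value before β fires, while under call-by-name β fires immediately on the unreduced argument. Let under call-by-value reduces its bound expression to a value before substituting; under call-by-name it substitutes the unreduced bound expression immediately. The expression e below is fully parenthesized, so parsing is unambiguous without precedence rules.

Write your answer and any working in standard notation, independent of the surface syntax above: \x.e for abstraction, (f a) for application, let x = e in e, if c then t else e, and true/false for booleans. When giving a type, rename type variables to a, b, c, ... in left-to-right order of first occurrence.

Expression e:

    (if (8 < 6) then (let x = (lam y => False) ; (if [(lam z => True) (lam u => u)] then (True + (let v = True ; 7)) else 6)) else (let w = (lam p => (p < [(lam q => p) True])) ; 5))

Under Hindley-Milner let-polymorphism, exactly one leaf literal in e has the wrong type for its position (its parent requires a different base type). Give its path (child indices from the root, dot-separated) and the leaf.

Answer: 1.1.1.0 : true

Working:
  unify Int ~ Int
  unify Int ~ Int
  unify Bool ~ Bool
\y._ : a -> Bool
let x : forall. a -> Bool
\z._ : b -> Bool
u : c
\u._ : c -> c
  unify b -> Bool ~ (c -> c) -> d
  unify b ~ c -> c
  unify Bool ~ d
_ _ : Bool
  unify Bool ~ Bool
  unify Bool ~ Int
  FAIL: mismatch Bool ~ Int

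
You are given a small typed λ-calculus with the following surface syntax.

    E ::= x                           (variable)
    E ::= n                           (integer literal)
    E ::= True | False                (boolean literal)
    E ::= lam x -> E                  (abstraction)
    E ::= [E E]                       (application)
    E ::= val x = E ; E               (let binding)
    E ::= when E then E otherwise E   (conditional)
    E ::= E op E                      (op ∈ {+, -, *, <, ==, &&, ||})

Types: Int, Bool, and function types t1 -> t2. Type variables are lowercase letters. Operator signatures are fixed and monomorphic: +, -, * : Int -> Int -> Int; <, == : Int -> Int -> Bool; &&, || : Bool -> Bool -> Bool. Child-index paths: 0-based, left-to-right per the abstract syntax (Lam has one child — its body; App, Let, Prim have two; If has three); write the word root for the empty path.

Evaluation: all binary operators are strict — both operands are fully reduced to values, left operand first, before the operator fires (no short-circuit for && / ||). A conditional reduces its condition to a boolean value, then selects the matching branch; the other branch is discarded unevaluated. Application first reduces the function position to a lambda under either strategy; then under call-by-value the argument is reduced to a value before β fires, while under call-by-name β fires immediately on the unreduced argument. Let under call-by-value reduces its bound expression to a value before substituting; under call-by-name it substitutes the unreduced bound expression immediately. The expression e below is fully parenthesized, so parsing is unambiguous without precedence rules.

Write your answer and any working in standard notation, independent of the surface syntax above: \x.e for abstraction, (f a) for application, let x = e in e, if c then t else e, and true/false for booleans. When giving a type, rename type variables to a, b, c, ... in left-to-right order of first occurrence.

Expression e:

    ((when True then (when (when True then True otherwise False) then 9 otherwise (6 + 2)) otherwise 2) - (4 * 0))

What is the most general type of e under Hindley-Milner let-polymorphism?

Working:
  unify Bool ~ Bool
  unify Bool ~ Bool
  unify Bool ~ Bool
  unify Bool ~ Bool
  unify Int ~ Int
  unify Int ~ Int
  unify Int ~ Int
  unify Int ~ Int
  unify Int ~ Int
  unify Int ~ Int
  unify Int ~ Int
  unify Int ~ Int

Answer: Int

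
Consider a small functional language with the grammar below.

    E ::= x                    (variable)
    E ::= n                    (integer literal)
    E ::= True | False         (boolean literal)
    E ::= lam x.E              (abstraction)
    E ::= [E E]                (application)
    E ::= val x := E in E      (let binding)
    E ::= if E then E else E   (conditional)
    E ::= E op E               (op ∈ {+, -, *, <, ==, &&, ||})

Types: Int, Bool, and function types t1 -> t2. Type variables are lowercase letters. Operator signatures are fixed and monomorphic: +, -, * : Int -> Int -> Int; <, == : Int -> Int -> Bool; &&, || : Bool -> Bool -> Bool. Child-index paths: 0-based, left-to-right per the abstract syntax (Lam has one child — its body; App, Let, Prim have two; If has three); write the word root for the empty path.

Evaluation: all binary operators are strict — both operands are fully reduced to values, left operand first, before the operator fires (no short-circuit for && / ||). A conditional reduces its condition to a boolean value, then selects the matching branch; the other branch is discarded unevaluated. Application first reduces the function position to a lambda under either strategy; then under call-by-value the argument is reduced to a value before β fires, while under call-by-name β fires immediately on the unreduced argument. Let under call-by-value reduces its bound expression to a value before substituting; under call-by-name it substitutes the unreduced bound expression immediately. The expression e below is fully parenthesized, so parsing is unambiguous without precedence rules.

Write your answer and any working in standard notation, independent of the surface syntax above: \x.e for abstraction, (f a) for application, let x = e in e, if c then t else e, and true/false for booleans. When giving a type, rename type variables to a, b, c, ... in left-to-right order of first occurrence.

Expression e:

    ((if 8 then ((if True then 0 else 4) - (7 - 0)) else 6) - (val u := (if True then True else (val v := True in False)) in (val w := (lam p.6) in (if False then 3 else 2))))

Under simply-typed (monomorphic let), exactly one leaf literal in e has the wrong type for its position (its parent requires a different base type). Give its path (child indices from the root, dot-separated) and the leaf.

Derivation:
  unify Int ~ Bool
  FAIL: mismatch Int ~ Bool

Answer: 0.0 : 8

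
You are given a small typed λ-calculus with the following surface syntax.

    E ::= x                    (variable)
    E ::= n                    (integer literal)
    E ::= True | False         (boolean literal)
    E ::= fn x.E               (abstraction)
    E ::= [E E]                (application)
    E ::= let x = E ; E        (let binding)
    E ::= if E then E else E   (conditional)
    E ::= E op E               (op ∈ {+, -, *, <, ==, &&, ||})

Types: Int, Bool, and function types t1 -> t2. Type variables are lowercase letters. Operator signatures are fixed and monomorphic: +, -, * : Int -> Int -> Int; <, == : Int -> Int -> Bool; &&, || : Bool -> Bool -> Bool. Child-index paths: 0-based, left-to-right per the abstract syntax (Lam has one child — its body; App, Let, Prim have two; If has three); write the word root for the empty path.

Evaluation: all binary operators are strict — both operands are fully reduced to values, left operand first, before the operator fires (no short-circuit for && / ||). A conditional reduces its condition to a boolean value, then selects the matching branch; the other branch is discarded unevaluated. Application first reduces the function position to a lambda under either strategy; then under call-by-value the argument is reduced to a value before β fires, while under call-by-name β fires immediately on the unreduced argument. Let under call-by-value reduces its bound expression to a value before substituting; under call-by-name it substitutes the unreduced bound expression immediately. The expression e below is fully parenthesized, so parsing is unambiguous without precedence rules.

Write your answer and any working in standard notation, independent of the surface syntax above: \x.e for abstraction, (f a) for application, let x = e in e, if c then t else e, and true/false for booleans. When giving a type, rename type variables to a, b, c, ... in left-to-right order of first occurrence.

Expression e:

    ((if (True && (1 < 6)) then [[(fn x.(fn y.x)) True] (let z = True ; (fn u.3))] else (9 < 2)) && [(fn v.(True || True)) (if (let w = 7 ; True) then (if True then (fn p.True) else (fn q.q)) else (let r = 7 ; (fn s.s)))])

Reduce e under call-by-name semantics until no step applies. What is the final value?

Derivation:
step 0: ((if (true && (1 < 6)) then (((\x.(\y.x)) true) (let z = true in (\u.3))) else (9 < 2)) && ((\v.(true || true)) (if (let w = 7 in true) then (if true then (\p.true) else (\q.q)) else (let r = 7 in (\s.s)))))
step 1: [delta@0.0.1] ((if (true && true) then (((\x.(\y.x)) true) (let z = true in (\u.3))) else (9 < 2)) && ((\v.(true || true)) (if (let w = 7 in true) then (if true then (\p.true) else (\q.q)) else (let r = 7 in (\s.s)))))
step 2: [delta@0.0] ((if true then (((\x.(\y.x)) true) (let z = true in (\u.3))) else (9 < 2)) && ((\v.(true || true)) (if (let w = 7 in true) then (if true then (\p.true) else (\q.q)) else (let r = 7 in (\s.s)))))
step 3: [if@0] ((((\x.(\y.x)) true) (let z = true in (\u.3))) && ((\v.(true || true)) (if (let w = 7 in true) then (if true then (\p.true) else (\q.q)) else (let r = 7 in (\s.s)))))
step 4: [beta@0.0] (((\y.true) (let z = true in (\u.3))) && ((\v.(true || true)) (if (let w = 7 in true) then (if true then (\p.true) else (\q.q)) else (let r = 7 in (\s.s)))))
step 5: [beta@0] (true && ((\v.(true || true)) (if (let w = 7 in true) then (if true then (\p.true) else (\q.q)) else (let r = 7 in (\s.s)))))
step 6: [beta@1] (true && (true || true))
step 7: [delta@1] (true && true)
step 8: [delta@root] true

Answer: true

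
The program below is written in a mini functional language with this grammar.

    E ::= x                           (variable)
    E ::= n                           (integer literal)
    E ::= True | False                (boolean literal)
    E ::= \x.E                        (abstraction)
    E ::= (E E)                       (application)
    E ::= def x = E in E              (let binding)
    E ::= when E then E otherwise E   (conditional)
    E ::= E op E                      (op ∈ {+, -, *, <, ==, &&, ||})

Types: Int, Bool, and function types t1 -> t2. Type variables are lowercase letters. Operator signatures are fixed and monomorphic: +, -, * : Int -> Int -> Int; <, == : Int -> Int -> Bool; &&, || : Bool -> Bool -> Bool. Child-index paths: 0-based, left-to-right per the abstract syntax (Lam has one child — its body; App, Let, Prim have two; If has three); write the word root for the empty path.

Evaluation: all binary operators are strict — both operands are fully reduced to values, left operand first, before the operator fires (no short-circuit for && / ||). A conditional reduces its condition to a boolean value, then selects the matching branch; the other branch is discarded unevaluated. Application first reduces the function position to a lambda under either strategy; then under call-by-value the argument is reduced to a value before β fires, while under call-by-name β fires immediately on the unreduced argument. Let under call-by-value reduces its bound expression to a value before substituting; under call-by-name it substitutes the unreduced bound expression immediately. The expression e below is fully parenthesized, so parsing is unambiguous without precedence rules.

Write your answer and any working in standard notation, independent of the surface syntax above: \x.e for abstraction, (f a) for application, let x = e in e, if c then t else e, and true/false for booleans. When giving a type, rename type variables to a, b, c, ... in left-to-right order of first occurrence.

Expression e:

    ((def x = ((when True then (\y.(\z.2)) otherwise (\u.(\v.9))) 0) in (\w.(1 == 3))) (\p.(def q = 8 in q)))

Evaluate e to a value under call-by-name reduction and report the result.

Derivation:
step 0: ((let x = ((if true then (\y.(\z.2)) else (\u.(\v.9))) 0) in (\w.(1 == 3))) (\p.(let q = 8 in q)))
step 1: [let@0] ((\w.(1 == 3)) (\p.(let q = 8 in q)))
step 2: [beta@root] (1 == 3)
step 3: [delta@root] false

Answer: false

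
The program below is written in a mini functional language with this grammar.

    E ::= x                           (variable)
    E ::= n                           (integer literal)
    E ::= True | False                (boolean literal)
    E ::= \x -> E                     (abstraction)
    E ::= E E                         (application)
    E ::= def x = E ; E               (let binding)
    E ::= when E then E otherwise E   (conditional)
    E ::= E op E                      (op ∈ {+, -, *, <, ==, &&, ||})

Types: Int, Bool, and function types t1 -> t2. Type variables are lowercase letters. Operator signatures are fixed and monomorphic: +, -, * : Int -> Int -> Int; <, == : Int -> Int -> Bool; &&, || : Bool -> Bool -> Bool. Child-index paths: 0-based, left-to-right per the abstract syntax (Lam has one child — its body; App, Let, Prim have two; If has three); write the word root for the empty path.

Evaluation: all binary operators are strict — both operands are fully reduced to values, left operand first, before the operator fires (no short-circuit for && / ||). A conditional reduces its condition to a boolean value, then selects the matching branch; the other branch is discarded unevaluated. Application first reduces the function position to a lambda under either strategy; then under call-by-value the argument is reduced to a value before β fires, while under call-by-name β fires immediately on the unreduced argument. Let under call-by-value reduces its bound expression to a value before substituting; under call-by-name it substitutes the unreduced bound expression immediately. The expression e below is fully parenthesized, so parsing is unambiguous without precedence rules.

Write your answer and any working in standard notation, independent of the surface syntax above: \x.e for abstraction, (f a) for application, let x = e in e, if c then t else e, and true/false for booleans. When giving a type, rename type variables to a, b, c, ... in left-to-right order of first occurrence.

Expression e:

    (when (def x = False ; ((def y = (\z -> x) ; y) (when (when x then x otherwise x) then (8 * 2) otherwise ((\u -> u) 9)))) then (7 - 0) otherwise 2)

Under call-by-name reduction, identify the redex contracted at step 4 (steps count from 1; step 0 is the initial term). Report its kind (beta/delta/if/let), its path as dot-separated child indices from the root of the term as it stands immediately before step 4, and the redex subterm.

Answer: if at root : (if false then (7 - 0) else 2)

Trace:
step 0: (if (let x = false in ((let y = (\z.x) in y) (if (if x then x else x) then (8 * 2) else ((\u.u) 9)))) then (7 - 0) else 2)
step 1: [let@0] (if ((let y = (\z.false) in y) (if (if false then false else false) then (8 * 2) else ((\u.u) 9))) then (7 - 0) else 2)
step 2: [let@0.0] (if ((\z.false) (if (if false then false else false) then (8 * 2) else ((\u.u) 9))) then (7 - 0) else 2)
step 3: [beta@0] (if false then (7 - 0) else 2)
step 4: [if@root] 2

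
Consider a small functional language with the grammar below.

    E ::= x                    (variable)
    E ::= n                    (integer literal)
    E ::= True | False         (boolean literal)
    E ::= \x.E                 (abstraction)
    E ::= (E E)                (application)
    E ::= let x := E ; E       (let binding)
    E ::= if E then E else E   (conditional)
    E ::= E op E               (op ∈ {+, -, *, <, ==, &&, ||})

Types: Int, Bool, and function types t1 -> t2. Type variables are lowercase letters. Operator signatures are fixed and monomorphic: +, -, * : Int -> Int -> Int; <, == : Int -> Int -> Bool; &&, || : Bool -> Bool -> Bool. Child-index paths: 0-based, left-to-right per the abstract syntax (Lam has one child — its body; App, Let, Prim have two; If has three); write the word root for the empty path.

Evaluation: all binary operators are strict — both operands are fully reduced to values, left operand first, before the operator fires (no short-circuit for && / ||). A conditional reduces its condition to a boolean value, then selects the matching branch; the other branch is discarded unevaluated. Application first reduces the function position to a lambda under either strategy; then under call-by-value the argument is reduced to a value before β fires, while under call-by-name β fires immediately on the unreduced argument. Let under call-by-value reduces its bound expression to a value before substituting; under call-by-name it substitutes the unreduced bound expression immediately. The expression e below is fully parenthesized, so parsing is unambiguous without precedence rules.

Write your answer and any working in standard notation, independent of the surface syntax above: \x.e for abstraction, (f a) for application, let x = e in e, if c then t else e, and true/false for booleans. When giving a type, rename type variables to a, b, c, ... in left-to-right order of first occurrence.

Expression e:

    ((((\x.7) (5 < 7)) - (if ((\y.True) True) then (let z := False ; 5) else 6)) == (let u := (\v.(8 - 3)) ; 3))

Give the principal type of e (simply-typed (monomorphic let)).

Derivation:
\x._ : a -> Int
  unify Int ~ Int
  unify Int ~ Int
  unify a -> Int ~ Bool -> b
  unify a ~ Bool
  unify Int ~ b
_ _ : Int
  unify Int ~ Int
\y._ : c -> Bool
  unify c -> Bool ~ Bool -> d
  unify c ~ Bool
  unify Bool ~ d
_ _ : Bool
  unify Bool ~ Bool
let z : Bool
  unify Int ~ Int
  unify Int ~ Int
  unify Int ~ Int
  unify Int ~ Int
  unify Int ~ Int
\v._ : e -> Int
let u : e -> Int
  unify Int ~ Int

Answer: Bool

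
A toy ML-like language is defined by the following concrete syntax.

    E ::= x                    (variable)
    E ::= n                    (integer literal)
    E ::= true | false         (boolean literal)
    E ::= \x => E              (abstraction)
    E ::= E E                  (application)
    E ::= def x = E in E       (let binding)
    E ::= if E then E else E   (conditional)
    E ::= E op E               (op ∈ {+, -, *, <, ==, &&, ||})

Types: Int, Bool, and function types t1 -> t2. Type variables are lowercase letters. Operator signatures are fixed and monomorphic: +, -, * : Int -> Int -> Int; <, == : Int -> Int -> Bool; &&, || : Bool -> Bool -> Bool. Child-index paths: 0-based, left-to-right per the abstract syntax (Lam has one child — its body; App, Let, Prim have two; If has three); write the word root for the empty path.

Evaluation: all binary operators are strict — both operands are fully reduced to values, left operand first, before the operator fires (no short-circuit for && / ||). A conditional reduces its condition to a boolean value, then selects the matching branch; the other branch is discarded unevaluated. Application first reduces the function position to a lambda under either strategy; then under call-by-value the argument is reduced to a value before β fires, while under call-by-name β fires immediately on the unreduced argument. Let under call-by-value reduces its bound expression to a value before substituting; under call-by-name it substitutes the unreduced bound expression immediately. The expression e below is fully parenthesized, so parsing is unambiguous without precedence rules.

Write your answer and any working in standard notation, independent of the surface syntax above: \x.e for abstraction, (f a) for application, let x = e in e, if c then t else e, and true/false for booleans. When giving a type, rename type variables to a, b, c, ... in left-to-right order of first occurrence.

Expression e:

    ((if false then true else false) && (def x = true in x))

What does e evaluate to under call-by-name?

Answer: false

Working:
step 0: ((if false then true else false) && (let x = true in x))
step 1: [if@0] (false && (let x = true in x))
step 2: [let@1] (false && true)
step 3: [delta@root] false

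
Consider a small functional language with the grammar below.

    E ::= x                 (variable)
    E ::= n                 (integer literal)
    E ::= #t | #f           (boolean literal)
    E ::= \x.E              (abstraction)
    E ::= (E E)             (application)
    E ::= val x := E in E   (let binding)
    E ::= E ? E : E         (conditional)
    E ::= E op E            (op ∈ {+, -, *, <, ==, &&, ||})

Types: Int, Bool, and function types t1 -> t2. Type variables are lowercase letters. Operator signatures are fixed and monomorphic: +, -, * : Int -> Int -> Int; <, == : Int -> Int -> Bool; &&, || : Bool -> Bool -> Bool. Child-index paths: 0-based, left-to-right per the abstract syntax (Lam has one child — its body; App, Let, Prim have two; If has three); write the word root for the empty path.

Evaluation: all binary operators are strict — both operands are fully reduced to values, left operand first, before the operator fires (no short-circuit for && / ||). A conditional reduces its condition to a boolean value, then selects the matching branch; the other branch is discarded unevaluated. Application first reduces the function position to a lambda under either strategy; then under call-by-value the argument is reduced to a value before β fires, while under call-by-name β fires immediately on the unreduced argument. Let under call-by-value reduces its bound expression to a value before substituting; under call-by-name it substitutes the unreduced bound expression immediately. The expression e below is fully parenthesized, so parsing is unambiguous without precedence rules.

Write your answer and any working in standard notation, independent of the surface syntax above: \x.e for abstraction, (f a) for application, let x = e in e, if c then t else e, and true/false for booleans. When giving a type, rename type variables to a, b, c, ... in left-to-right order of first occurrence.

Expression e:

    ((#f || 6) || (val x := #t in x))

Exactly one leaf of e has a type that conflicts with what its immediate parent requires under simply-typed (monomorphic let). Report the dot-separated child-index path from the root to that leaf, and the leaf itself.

Answer: 0.1 : 6

Working:
  unify Bool ~ Bool
  unify Int ~ Bool
  FAIL: mismatch Int ~ Bool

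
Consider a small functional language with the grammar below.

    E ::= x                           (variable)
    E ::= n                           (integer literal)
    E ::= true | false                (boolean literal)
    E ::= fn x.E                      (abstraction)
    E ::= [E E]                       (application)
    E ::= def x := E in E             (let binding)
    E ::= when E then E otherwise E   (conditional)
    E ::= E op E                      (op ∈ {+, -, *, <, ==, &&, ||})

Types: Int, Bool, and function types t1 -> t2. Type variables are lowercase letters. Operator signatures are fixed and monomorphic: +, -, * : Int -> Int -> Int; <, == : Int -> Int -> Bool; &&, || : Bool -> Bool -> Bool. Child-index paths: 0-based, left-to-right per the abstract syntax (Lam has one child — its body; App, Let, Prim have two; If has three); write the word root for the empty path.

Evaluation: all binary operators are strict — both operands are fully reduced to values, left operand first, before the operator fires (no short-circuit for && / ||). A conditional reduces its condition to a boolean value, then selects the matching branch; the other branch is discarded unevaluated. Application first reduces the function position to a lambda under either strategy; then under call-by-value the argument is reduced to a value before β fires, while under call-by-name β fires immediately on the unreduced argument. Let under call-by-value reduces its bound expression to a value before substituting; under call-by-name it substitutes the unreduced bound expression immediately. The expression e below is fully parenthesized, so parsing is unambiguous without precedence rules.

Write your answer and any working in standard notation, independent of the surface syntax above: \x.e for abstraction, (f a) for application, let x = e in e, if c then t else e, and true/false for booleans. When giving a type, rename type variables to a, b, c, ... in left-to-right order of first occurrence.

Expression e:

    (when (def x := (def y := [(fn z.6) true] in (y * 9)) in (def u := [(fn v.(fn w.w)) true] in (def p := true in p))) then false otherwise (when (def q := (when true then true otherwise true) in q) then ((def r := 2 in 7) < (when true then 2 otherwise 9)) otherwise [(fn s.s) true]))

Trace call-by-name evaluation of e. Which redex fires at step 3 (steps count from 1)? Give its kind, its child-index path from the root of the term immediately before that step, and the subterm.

Derivation:
step 0: (if (let x = (let y = ((\z.6) true) in (y * 9)) in (let u = ((\v.(\w.w)) true) in (let p = true in p))) then false else (if (let q = (if true then true else true) in q) then ((let r = 2 in 7) < (if true then 2 else 9)) else ((\s.s) true)))
step 1: [let@0] (if (let u = ((\v.(\w.w)) true) in (let p = true in p)) then false else (if (let q = (if true then true else true) in q) then ((let r = 2 in 7) < (if true then 2 else 9)) else ((\s.s) true)))
step 2: [let@0] (if (let p = true in p) then false else (if (let q = (if true then true else true) in q) then ((let r = 2 in 7) < (if true then 2 else 9)) else ((\s.s) true)))
step 3: [let@0] (if true then false else (if (let q = (if true then true else true) in q) then ((let r = 2 in 7) < (if true then 2 else 9)) else ((\s.s) true)))

Answer: let at 0 : (let p = true in p)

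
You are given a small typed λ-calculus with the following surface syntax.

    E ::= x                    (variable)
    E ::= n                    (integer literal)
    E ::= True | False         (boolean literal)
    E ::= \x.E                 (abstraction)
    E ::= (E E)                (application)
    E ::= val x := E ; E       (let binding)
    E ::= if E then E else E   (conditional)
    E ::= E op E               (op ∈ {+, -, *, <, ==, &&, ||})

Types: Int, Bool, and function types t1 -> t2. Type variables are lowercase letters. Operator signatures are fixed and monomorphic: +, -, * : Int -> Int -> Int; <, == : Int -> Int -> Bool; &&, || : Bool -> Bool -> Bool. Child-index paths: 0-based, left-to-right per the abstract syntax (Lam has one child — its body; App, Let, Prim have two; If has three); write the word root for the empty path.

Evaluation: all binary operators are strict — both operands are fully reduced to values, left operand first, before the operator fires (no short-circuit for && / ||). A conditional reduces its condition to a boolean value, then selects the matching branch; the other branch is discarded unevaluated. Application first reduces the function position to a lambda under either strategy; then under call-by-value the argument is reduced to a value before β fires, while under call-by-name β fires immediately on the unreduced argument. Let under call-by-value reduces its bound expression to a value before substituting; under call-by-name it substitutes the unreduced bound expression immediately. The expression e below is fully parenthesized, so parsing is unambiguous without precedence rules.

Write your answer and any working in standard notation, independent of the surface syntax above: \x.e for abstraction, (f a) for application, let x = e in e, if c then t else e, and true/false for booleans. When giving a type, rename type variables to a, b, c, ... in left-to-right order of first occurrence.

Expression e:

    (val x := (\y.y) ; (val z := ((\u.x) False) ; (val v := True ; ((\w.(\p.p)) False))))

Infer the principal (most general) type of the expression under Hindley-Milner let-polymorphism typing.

Working:
y : a
\y._ : a -> a
let x : forall. a -> a
x : c -> c
\u._ : b -> c -> c
  unify b -> c -> c ~ Bool -> d
  unify b ~ Bool
  unify c -> c ~ d
_ _ : c -> c
let z : forall. c -> c
let v : Bool
p : f
\p._ : f -> f
\w._ : e -> f -> f
  unify e -> f -> f ~ Bool -> g
  unify e ~ Bool
  unify f -> f ~ g
_ _ : f -> f

Answer: a -> a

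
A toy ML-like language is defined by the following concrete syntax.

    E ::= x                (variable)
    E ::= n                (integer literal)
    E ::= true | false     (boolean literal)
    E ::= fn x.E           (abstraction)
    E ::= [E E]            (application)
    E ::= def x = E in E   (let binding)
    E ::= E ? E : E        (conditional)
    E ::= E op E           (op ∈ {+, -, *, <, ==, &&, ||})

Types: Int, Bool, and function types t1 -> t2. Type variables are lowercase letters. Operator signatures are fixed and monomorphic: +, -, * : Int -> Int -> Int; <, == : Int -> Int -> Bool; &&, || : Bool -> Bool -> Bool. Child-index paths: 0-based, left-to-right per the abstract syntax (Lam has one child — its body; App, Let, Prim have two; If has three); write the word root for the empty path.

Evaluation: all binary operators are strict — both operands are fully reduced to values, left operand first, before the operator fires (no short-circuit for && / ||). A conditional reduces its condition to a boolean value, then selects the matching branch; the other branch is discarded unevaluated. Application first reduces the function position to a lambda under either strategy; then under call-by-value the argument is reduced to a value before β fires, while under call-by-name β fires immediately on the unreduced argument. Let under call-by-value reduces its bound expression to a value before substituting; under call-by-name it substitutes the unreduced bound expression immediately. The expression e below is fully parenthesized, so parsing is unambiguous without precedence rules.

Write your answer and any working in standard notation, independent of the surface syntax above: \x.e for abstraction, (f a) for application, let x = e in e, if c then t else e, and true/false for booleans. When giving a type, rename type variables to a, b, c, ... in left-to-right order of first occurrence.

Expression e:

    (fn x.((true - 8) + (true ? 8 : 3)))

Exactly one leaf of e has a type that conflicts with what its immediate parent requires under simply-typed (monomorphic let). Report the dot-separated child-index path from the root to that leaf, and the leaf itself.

Derivation:
  unify Bool ~ Int
  FAIL: mismatch Bool ~ Int

Answer: 0.0.0 : true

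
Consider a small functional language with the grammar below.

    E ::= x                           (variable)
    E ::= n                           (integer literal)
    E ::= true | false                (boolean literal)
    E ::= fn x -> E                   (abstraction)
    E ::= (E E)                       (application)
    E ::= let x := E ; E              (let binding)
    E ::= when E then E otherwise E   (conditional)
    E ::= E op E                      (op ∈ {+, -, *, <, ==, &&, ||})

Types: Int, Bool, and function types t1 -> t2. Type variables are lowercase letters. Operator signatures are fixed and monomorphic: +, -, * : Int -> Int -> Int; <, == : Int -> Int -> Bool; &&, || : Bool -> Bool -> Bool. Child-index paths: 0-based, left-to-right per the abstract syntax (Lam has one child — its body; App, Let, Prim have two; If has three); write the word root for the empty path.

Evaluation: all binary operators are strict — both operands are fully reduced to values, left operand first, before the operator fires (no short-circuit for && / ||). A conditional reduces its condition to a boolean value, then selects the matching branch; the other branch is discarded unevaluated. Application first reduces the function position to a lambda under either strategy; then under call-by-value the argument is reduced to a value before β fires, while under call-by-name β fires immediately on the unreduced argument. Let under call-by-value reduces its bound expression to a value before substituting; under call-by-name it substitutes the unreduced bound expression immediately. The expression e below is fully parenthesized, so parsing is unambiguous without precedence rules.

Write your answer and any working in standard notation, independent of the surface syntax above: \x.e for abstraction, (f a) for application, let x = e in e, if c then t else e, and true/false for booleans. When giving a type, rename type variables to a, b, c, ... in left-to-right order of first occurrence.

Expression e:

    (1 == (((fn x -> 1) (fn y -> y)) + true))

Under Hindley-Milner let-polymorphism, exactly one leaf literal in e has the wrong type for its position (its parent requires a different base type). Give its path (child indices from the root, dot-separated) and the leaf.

Answer: 1.1 : true

Trace:
  unify Int ~ Int
\x._ : a -> Int
y : b
\y._ : b -> b
  unify a -> Int ~ (b -> b) -> c
  unify a ~ b -> b
  unify Int ~ c
_ _ : Int
  unify Int ~ Int
  unify Bool ~ Int
  FAIL: mismatch Bool ~ Int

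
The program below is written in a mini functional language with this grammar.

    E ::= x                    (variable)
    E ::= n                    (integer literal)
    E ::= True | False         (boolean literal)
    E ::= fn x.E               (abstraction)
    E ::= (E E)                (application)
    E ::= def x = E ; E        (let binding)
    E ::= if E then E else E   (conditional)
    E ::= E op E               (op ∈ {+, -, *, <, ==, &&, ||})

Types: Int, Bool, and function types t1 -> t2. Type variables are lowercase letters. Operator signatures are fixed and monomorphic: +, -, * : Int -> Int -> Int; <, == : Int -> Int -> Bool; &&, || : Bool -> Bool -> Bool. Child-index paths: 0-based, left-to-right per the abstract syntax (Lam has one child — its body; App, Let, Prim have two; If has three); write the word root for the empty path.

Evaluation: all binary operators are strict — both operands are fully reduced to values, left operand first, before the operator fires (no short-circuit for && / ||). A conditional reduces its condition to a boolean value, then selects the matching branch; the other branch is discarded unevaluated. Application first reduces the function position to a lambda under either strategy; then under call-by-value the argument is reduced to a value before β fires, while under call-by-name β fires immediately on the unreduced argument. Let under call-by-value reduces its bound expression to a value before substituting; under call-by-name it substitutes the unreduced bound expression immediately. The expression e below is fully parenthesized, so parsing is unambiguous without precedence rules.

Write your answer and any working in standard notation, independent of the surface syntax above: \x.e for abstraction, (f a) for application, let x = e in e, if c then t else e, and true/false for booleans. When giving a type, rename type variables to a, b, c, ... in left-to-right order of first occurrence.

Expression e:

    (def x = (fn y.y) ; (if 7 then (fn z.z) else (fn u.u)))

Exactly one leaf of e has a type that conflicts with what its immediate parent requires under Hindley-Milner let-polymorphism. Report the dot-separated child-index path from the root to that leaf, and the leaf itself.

Answer: 1.0 : 7

Derivation:
y : a
\y._ : a -> a
let x : forall. a -> a
  unify Int ~ Bool
  FAIL: mismatch Int ~ Bool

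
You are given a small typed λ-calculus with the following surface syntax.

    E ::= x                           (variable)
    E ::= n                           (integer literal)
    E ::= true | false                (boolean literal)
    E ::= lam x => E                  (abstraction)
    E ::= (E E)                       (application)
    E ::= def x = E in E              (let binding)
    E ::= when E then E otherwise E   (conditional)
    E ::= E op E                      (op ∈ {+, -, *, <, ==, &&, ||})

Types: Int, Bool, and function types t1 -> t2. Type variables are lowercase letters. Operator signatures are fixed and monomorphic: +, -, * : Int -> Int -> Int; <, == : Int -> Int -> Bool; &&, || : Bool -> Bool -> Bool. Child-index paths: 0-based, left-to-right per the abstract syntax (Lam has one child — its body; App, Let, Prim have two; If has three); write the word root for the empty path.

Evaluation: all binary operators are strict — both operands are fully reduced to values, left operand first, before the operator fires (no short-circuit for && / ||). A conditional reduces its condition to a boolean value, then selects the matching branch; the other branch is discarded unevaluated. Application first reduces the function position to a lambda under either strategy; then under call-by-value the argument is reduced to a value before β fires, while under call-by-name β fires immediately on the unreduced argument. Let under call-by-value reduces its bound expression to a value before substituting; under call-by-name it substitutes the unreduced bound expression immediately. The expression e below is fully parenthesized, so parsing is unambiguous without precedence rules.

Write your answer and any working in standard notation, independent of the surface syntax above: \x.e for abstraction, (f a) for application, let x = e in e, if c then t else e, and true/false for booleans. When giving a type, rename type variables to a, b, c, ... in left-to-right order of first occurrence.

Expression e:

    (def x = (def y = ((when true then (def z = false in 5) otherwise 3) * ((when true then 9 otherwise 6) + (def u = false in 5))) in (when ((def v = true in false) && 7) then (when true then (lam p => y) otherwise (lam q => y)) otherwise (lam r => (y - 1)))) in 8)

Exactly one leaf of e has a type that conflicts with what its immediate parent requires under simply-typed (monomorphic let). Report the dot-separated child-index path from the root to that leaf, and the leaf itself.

Working:
  unify Bool ~ Bool
let z : Bool
  unify Int ~ Int
  unify Int ~ Int
  unify Bool ~ Bool
  unify Int ~ Int
  unify Int ~ Int
let u : Bool
  unify Int ~ Int
  unify Int ~ Int
let y : Int
let v : Bool
  unify Bool ~ Bool
  unify Int ~ Bool
  FAIL: mismatch Int ~ Bool

Answer: 0.1.0.1 : 7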